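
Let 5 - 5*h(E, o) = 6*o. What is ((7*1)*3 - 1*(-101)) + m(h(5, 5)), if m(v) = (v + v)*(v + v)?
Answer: 222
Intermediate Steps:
h(E, o) = 1 - 6*o/5
m(v) = 4*v² (m(v) = (2*v)*(2*v) = 4*v²)
((7*1)*3 - 1*(-101)) + m(h(5, 5)) = ((7*1)*3 - 1*(-101)) + 4*(1 - 6/5*5)² = (7*3 + 101) + 4*(1 - 6)² = (21 + 101) + 4*(-5)² = 122 + 4*25 = 122 + 100 = 222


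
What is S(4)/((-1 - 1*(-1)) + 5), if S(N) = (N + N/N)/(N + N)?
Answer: ⅛ ≈ 0.12500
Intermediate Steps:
S(N) = (1 + N)/(2*N) (S(N) = (N + 1)/((2*N)) = (1 + N)*(1/(2*N)) = (1 + N)/(2*N))
S(4)/((-1 - 1*(-1)) + 5) = ((½)*(1 + 4)/4)/((-1 - 1*(-1)) + 5) = ((½)*(¼)*5)/((-1 + 1) + 5) = (5/8)/(0 + 5) = (5/8)/5 = (⅕)*(5/8) = ⅛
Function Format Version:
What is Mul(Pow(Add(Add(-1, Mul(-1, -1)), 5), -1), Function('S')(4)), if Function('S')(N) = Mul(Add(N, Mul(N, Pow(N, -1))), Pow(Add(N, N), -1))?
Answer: Rational(1, 8) ≈ 0.12500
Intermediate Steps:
Function('S')(N) = Mul(Rational(1, 2), Pow(N, -1), Add(1, N)) (Function('S')(N) = Mul(Add(N, 1), Pow(Mul(2, N), -1)) = Mul(Add(1, N), Mul(Rational(1, 2), Pow(N, -1))) = Mul(Rational(1, 2), Pow(N, -1), Add(1, N)))
Mul(Pow(Add(Add(-1, Mul(-1, -1)), 5), -1), Function('S')(4)) = Mul(Pow(Add(Add(-1, Mul(-1, -1)), 5), -1), Mul(Rational(1, 2), Pow(4, -1), Add(1, 4))) = Mul(Pow(Add(Add(-1, 1), 5), -1), Mul(Rational(1, 2), Rational(1, 4), 5)) = Mul(Pow(Add(0, 5), -1), Rational(5, 8)) = Mul(Pow(5, -1), Rational(5, 8)) = Mul(Rational(1, 5), Rational(5, 8)) = Rational(1, 8)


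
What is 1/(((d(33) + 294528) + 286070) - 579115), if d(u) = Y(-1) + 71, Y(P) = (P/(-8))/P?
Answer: 8/12431 ≈ 0.00064355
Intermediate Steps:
Y(P) = -⅛ (Y(P) = (P*(-⅛))/P = (-P/8)/P = -⅛)
d(u) = 567/8 (d(u) = -⅛ + 71 = 567/8)
1/(((d(33) + 294528) + 286070) - 579115) = 1/(((567/8 + 294528) + 286070) - 579115) = 1/((2356791/8 + 286070) - 579115) = 1/(4645351/8 - 579115) = 1/(12431/8) = 8/12431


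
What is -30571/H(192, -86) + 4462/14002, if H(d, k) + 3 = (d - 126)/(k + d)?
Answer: 11343742369/882126 ≈ 12860.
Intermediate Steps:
H(d, k) = -3 + (-126 + d)/(d + k) (H(d, k) = -3 + (d - 126)/(k + d) = -3 + (-126 + d)/(d + k))
-30571/H(192, -86) + 4462/14002 = -30571*(192 - 86)/(-126 - 3*(-86) - 2*192) + 4462/14002 = -30571*106/(-126 + 258 - 384) + 4462*(1/14002) = -30571/((1/106)*(-252)) + 2231/7001 = -30571/(-126/53) + 2231/7001 = -30571*(-53/126) + 2231/7001 = 1620263/126 + 2231/7001 = 11343742369/882126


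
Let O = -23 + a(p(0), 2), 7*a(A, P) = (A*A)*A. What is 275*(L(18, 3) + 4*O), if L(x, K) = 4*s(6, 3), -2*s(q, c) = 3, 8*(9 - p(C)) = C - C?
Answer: 613250/7 ≈ 87607.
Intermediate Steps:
p(C) = 9 (p(C) = 9 - (C - C)/8 = 9 - ⅛*0 = 9 + 0 = 9)
s(q, c) = -3/2 (s(q, c) = -½*3 = -3/2)
a(A, P) = A³/7 (a(A, P) = ((A*A)*A)/7 = (A²*A)/7 = A³/7)
L(x, K) = -6 (L(x, K) = 4*(-3/2) = -6)
O = 568/7 (O = -23 + (⅐)*9³ = -23 + (⅐)*729 = -23 + 729/7 = 568/7 ≈ 81.143)
275*(L(18, 3) + 4*O) = 275*(-6 + 4*(568/7)) = 275*(-6 + 2272/7) = 275*(2230/7) = 613250/7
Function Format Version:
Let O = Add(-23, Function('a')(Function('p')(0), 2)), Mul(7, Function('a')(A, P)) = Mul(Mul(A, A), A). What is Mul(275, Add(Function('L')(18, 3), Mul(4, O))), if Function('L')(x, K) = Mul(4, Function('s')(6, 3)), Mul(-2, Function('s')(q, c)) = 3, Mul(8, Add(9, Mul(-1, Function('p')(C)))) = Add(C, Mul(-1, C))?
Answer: Rational(613250, 7) ≈ 87607.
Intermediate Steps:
Function('p')(C) = 9 (Function('p')(C) = Add(9, Mul(Rational(-1, 8), Add(C, Mul(-1, C)))) = Add(9, Mul(Rational(-1, 8), 0)) = Add(9, 0) = 9)
Function('s')(q, c) = Rational(-3, 2) (Function('s')(q, c) = Mul(Rational(-1, 2), 3) = Rational(-3, 2))
Function('a')(A, P) = Mul(Rational(1, 7), Pow(A, 3)) (Function('a')(A, P) = Mul(Rational(1, 7), Mul(Mul(A, A), A)) = Mul(Rational(1, 7), Mul(Pow(A, 2), A)) = Mul(Rational(1, 7), Pow(A, 3)))
Function('L')(x, K) = -6 (Function('L')(x, K) = Mul(4, Rational(-3, 2)) = -6)
O = Rational(568, 7) (O = Add(-23, Mul(Rational(1, 7), Pow(9, 3))) = Add(-23, Mul(Rational(1, 7), 729)) = Add(-23, Rational(729, 7)) = Rational(568, 7) ≈ 81.143)
Mul(275, Add(Function('L')(18, 3), Mul(4, O))) = Mul(275, Add(-6, Mul(4, Rational(568, 7)))) = Mul(275, Add(-6, Rational(2272, 7))) = Mul(275, Rational(2230, 7)) = Rational(613250, 7)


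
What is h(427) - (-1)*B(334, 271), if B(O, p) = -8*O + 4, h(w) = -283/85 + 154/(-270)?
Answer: -1226402/459 ≈ -2671.9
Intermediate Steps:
h(w) = -1790/459 (h(w) = -283*1/85 + 154*(-1/270) = -283/85 - 77/135 = -1790/459)
B(O, p) = 4 - 8*O
h(427) - (-1)*B(334, 271) = -1790/459 - (-1)*(4 - 8*334) = -1790/459 - (-1)*(4 - 2672) = -1790/459 - (-1)*(-2668) = -1790/459 - 1*2668 = -1790/459 - 2668 = -1226402/459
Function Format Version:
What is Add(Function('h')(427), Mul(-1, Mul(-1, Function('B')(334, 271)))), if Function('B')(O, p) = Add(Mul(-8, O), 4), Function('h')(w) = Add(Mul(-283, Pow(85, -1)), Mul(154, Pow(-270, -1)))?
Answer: Rational(-1226402, 459) ≈ -2671.9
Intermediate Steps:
Function('h')(w) = Rational(-1790, 459) (Function('h')(w) = Add(Mul(-283, Rational(1, 85)), Mul(154, Rational(-1, 270))) = Add(Rational(-283, 85), Rational(-77, 135)) = Rational(-1790, 459))
Function('B')(O, p) = Add(4, Mul(-8, O))
Add(Function('h')(427), Mul(-1, Mul(-1, Function('B')(334, 271)))) = Add(Rational(-1790, 459), Mul(-1, Mul(-1, Add(4, Mul(-8, 334))))) = Add(Rational(-1790, 459), Mul(-1, Mul(-1, Add(4, -2672)))) = Add(Rational(-1790, 459), Mul(-1, Mul(-1, -2668))) = Add(Rational(-1790, 459), Mul(-1, 2668)) = Add(Rational(-1790, 459), -2668) = Rational(-1226402, 459)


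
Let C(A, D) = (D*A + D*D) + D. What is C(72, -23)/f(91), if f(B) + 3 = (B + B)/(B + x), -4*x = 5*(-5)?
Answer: 447350/439 ≈ 1019.0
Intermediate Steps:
x = 25/4 (x = -5*(-5)/4 = -¼*(-25) = 25/4 ≈ 6.2500)
C(A, D) = D + D² + A*D (C(A, D) = (A*D + D²) + D = (D² + A*D) + D = D + D² + A*D)
f(B) = -3 + 2*B/(25/4 + B) (f(B) = -3 + (B + B)/(B + 25/4) = -3 + (2*B)/(25/4 + B) = -3 + 2*B/(25/4 + B))
C(72, -23)/f(91) = (-23*(1 + 72 - 23))/(((-75 - 4*91)/(25 + 4*91))) = (-23*50)/(((-75 - 364)/(25 + 364))) = -1150/(-439/389) = -1150*(-389/439) = 447350/439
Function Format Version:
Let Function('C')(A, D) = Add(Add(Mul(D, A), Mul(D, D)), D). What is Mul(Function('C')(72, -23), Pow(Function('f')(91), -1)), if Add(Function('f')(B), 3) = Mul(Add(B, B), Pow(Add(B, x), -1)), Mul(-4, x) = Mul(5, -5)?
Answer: Rational(447350, 439) ≈ 1019.0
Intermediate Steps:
x = Rational(25, 4) (x = Mul(Rational(-1, 4), Mul(5, -5)) = Mul(Rational(-1, 4), -25) = Rational(25, 4) ≈ 6.2500)
Function('C')(A, D) = Add(D, Pow(D, 2), Mul(A, D)) (Function('C')(A, D) = Add(Add(Mul(A, D), Pow(D, 2)), D) = Add(Add(Pow(D, 2), Mul(A, D)), D) = Add(D, Pow(D, 2), Mul(A, D)))
Function('f')(B) = Add(-3, Mul(2, B, Pow(Add(Rational(25, 4), B), -1))) (Function('f')(B) = Add(-3, Mul(Add(B, B), Pow(Add(B, Rational(25, 4)), -1))) = Add(-3, Mul(Mul(2, B), Pow(Add(Rational(25, 4), B), -1))) = Add(-3, Mul(2, B, Pow(Add(Rational(25, 4), B), -1))))
Mul(Function('C')(72, -23), Pow(Function('f')(91), -1)) = Mul(Mul(-23, Add(1, 72, -23)), Pow(Mul(Pow(Add(25, Mul(4, 91)), -1), Add(-75, Mul(-4, 91))), -1)) = Mul(Mul(-23, 50), Pow(Mul(Pow(Add(25, 364), -1), Add(-75, -364)), -1)) = Mul(-1150, Pow(Mul(Pow(389, -1), -439), -1)) = Mul(-1150, Pow(Mul(Rational(1, 389), -439), -1)) = Mul(-1150, Pow(Rational(-439, 389), -1)) = Mul(-1150, Rational(-389, 439)) = Rational(447350, 439)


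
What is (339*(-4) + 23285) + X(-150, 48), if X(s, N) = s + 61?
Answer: 21840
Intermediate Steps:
X(s, N) = 61 + s
(339*(-4) + 23285) + X(-150, 48) = (339*(-4) + 23285) + (61 - 150) = (-1356 + 23285) - 89 = 21929 - 89 = 21840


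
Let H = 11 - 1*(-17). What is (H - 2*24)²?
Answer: 400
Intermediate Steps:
H = 28 (H = 11 + 17 = 28)
(H - 2*24)² = (28 - 2*24)² = (28 - 48)² = (-20)² = 400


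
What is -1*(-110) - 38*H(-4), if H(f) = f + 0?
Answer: 262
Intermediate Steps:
H(f) = f
-1*(-110) - 38*H(-4) = -1*(-110) - 38*(-4) = 110 + 152 = 262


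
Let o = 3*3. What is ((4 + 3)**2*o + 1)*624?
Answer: 275808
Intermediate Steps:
o = 9
((4 + 3)**2*o + 1)*624 = ((4 + 3)**2*9 + 1)*624 = (7**2*9 + 1)*624 = (49*9 + 1)*624 = (441 + 1)*624 = 442*624 = 275808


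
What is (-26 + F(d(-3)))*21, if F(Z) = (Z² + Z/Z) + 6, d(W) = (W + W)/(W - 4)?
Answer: -2685/7 ≈ -383.57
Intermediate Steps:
d(W) = 2*W/(-4 + W) (d(W) = (2*W)/(-4 + W) = 2*W/(-4 + W))
F(Z) = 7 + Z² (F(Z) = (Z² + 1) + 6 = (1 + Z²) + 6 = 7 + Z²)
(-26 + F(d(-3)))*21 = (-26 + (7 + (2*(-3)/(-4 - 3))²))*21 = (-26 + (7 + (2*(-3)/(-7))²))*21 = (-26 + (7 + (2*(-3)*(-⅐))²))*21 = (-26 + (7 + (6/7)²))*21 = (-26 + (7 + 36/49))*21 = (-26 + 379/49)*21 = -895/49*21 = -2685/7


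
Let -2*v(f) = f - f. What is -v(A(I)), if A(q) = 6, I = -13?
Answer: 0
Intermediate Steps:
v(f) = 0 (v(f) = -(f - f)/2 = -½*0 = 0)
-v(A(I)) = -1*0 = 0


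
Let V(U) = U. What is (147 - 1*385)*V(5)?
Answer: -1190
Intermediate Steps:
(147 - 1*385)*V(5) = (147 - 1*385)*5 = (147 - 385)*5 = -238*5 = -1190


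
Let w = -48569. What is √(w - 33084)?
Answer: I*√81653 ≈ 285.75*I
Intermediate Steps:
√(w - 33084) = √(-48569 - 33084) = √(-81653) = I*√81653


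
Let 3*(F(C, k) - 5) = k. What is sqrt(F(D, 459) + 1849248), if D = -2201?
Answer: sqrt(1849406) ≈ 1359.9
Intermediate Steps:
F(C, k) = 5 + k/3
sqrt(F(D, 459) + 1849248) = sqrt((5 + (1/3)*459) + 1849248) = sqrt((5 + 153) + 1849248) = sqrt(158 + 1849248) = sqrt(1849406)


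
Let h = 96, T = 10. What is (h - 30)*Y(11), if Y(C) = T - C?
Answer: -66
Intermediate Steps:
Y(C) = 10 - C
(h - 30)*Y(11) = (96 - 30)*(10 - 1*11) = 66*(10 - 11) = 66*(-1) = -66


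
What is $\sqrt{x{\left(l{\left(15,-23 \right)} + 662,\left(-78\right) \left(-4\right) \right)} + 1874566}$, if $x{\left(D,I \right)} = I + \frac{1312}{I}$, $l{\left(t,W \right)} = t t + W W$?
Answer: $\frac{\sqrt{2851695834}}{39} \approx 1369.3$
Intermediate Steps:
$l{\left(t,W \right)} = W^{2} + t^{2}$ ($l{\left(t,W \right)} = t^{2} + W^{2} = W^{2} + t^{2}$)
$\sqrt{x{\left(l{\left(15,-23 \right)} + 662,\left(-78\right) \left(-4\right) \right)} + 1874566} = \sqrt{\left(\left(-78\right) \left(-4\right) + \frac{1312}{\left(-78\right) \left(-4\right)}\right) + 1874566} = \sqrt{\left(312 + \frac{1312}{312}\right) + 1874566} = \sqrt{\left(312 + 1312 \cdot \frac{1}{312}\right) + 1874566} = \sqrt{\left(312 + \frac{164}{39}\right) + 1874566} = \sqrt{\frac{12332}{39} + 1874566} = \sqrt{\frac{73120406}{39}} = \frac{\sqrt{2851695834}}{39}$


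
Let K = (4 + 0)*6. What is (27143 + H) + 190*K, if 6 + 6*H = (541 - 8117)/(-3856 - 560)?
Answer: 104997971/3312 ≈ 31702.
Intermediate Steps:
K = 24 (K = 4*6 = 24)
H = -2365/3312 (H = -1 + ((541 - 8117)/(-3856 - 560))/6 = -1 + (-7576/(-4416))/6 = -1 + (-7576*(-1/4416))/6 = -1 + (⅙)*(947/552) = -1 + 947/3312 = -2365/3312 ≈ -0.71407)
(27143 + H) + 190*K = (27143 - 2365/3312) + 190*24 = 89895251/3312 + 4560 = 104997971/3312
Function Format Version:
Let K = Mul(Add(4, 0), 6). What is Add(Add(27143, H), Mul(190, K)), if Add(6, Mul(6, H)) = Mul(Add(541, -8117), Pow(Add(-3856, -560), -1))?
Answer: Rational(104997971, 3312) ≈ 31702.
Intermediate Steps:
K = 24 (K = Mul(4, 6) = 24)
H = Rational(-2365, 3312) (H = Add(-1, Mul(Rational(1, 6), Mul(Add(541, -8117), Pow(Add(-3856, -560), -1)))) = Add(-1, Mul(Rational(1, 6), Mul(-7576, Pow(-4416, -1)))) = Add(-1, Mul(Rational(1, 6), Mul(-7576, Rational(-1, 4416)))) = Add(-1, Mul(Rational(1, 6), Rational(947, 552))) = Add(-1, Rational(947, 3312)) = Rational(-2365, 3312) ≈ -0.71407)
Add(Add(27143, H), Mul(190, K)) = Add(Add(27143, Rational(-2365, 3312)), Mul(190, 24)) = Add(Rational(89895251, 3312), 4560) = Rational(104997971, 3312)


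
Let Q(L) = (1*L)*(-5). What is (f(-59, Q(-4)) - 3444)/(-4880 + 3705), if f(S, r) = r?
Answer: 3424/1175 ≈ 2.9140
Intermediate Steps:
Q(L) = -5*L (Q(L) = L*(-5) = -5*L)
(f(-59, Q(-4)) - 3444)/(-4880 + 3705) = (-5*(-4) - 3444)/(-4880 + 3705) = (20 - 3444)/(-1175) = -3424*(-1/1175) = 3424/1175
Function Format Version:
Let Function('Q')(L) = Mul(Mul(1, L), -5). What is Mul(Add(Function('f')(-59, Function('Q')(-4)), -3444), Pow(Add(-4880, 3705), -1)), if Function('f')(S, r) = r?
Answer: Rational(3424, 1175) ≈ 2.9140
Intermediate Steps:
Function('Q')(L) = Mul(-5, L) (Function('Q')(L) = Mul(L, -5) = Mul(-5, L))
Mul(Add(Function('f')(-59, Function('Q')(-4)), -3444), Pow(Add(-4880, 3705), -1)) = Mul(Add(Mul(-5, -4), -3444), Pow(Add(-4880, 3705), -1)) = Mul(Add(20, -3444), Pow(-1175, -1)) = Mul(-3424, Rational(-1, 1175)) = Rational(3424, 1175)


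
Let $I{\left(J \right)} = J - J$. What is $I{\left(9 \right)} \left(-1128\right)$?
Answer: $0$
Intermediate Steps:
$I{\left(J \right)} = 0$
$I{\left(9 \right)} \left(-1128\right) = 0 \left(-1128\right) = 0$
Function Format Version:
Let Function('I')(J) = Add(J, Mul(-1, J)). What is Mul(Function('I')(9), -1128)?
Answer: 0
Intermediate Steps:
Function('I')(J) = 0
Mul(Function('I')(9), -1128) = Mul(0, -1128) = 0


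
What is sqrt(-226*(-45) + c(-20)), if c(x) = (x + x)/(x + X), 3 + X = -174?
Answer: sqrt(394695410)/197 ≈ 100.85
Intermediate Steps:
X = -177 (X = -3 - 174 = -177)
c(x) = 2*x/(-177 + x) (c(x) = (x + x)/(x - 177) = (2*x)/(-177 + x) = 2*x/(-177 + x))
sqrt(-226*(-45) + c(-20)) = sqrt(-226*(-45) + 2*(-20)/(-177 - 20)) = sqrt(10170 + 2*(-20)/(-197)) = sqrt(10170 + 2*(-20)*(-1/197)) = sqrt(10170 + 40/197) = sqrt(2003530/197) = sqrt(394695410)/197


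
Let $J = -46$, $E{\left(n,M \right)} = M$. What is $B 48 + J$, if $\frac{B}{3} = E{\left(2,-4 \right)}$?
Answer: $-622$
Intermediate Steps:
$B = -12$ ($B = 3 \left(-4\right) = -12$)
$B 48 + J = \left(-12\right) 48 - 46 = -576 - 46 = -622$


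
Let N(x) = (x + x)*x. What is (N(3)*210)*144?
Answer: 544320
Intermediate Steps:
N(x) = 2*x² (N(x) = (2*x)*x = 2*x²)
(N(3)*210)*144 = ((2*3²)*210)*144 = ((2*9)*210)*144 = (18*210)*144 = 3780*144 = 544320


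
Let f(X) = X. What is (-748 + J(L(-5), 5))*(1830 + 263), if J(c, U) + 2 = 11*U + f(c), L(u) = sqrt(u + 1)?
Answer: -1454635 + 4186*I ≈ -1.4546e+6 + 4186.0*I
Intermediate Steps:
L(u) = sqrt(1 + u)
J(c, U) = -2 + c + 11*U (J(c, U) = -2 + (11*U + c) = -2 + (c + 11*U) = -2 + c + 11*U)
(-748 + J(L(-5), 5))*(1830 + 263) = (-748 + (-2 + sqrt(1 - 5) + 11*5))*(1830 + 263) = (-748 + (-2 + sqrt(-4) + 55))*2093 = (-748 + (-2 + 2*I + 55))*2093 = (-748 + (53 + 2*I))*2093 = (-695 + 2*I)*2093 = -1454635 + 4186*I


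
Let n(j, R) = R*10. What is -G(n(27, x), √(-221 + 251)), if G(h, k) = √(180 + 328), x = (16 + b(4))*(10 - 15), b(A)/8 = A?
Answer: -2*√127 ≈ -22.539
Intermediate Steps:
b(A) = 8*A
x = -240 (x = (16 + 8*4)*(10 - 15) = (16 + 32)*(-5) = 48*(-5) = -240)
n(j, R) = 10*R
G(h, k) = 2*√127 (G(h, k) = √508 = 2*√127)
-G(n(27, x), √(-221 + 251)) = -2*√127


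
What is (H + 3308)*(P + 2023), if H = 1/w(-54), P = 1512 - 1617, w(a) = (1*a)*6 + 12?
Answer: 989779105/156 ≈ 6.3447e+6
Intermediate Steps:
w(a) = 12 + 6*a (w(a) = a*6 + 12 = 6*a + 12 = 12 + 6*a)
P = -105
H = -1/312 (H = 1/(12 + 6*(-54)) = 1/(12 - 324) = 1/(-312) = -1/312 ≈ -0.0032051)
(H + 3308)*(P + 2023) = (-1/312 + 3308)*(-105 + 2023) = (1032095/312)*1918 = 989779105/156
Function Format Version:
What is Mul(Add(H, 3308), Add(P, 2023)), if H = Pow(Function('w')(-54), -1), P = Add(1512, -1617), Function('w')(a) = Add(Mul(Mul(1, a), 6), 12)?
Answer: Rational(989779105, 156) ≈ 6.3447e+6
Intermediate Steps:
Function('w')(a) = Add(12, Mul(6, a)) (Function('w')(a) = Add(Mul(a, 6), 12) = Add(Mul(6, a), 12) = Add(12, Mul(6, a)))
P = -105
H = Rational(-1, 312) (H = Pow(Add(12, Mul(6, -54)), -1) = Pow(Add(12, -324), -1) = Pow(-312, -1) = Rational(-1, 312) ≈ -0.0032051)
Mul(Add(H, 3308), Add(P, 2023)) = Mul(Add(Rational(-1, 312), 3308), Add(-105, 2023)) = Mul(Rational(1032095, 312), 1918) = Rational(989779105, 156)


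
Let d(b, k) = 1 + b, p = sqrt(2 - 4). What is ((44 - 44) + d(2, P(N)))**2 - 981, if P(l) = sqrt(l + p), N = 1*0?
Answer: -972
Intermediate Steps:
p = I*sqrt(2) (p = sqrt(-2) = I*sqrt(2) ≈ 1.4142*I)
N = 0
P(l) = sqrt(l + I*sqrt(2))
((44 - 44) + d(2, P(N)))**2 - 981 = ((44 - 44) + (1 + 2))**2 - 981 = (0 + 3)**2 - 981 = 3**2 - 981 = 9 - 981 = -972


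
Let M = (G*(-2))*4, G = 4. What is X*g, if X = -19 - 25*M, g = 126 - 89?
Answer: 28897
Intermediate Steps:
M = -32 (M = (4*(-2))*4 = -8*4 = -32)
g = 37
X = 781 (X = -19 - 25*(-32) = -19 + 800 = 781)
X*g = 781*37 = 28897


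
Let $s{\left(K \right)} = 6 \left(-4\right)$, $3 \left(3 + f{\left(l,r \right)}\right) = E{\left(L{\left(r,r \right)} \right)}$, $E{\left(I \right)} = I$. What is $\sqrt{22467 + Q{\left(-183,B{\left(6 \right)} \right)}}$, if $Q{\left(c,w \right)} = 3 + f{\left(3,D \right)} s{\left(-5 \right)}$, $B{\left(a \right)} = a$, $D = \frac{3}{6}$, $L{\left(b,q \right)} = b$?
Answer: $\sqrt{22538} \approx 150.13$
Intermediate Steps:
$D = \frac{1}{2}$ ($D = 3 \cdot \frac{1}{6} = \frac{1}{2} \approx 0.5$)
$f{\left(l,r \right)} = -3 + \frac{r}{3}$
$s{\left(K \right)} = -24$
$Q{\left(c,w \right)} = 71$ ($Q{\left(c,w \right)} = 3 + \left(-3 + \frac{1}{3} \cdot \frac{1}{2}\right) \left(-24\right) = 3 + \left(-3 + \frac{1}{6}\right) \left(-24\right) = 3 - -68 = 3 + 68 = 71$)
$\sqrt{22467 + Q{\left(-183,B{\left(6 \right)} \right)}} = \sqrt{22467 + 71} = \sqrt{22538}$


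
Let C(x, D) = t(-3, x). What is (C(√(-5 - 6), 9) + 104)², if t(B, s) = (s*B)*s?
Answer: 18769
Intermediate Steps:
t(B, s) = B*s² (t(B, s) = (B*s)*s = B*s²)
C(x, D) = -3*x²
(C(√(-5 - 6), 9) + 104)² = (-3*(√(-5 - 6))² + 104)² = (-3*(√(-11))² + 104)² = (-3*(I*√11)² + 104)² = (-3*(-11) + 104)² = (33 + 104)² = 137² = 18769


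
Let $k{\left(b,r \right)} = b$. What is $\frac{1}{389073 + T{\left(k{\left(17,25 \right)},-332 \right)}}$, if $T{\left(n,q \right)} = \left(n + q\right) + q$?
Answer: $\frac{1}{388426} \approx 2.5745 \cdot 10^{-6}$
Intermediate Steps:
$T{\left(n,q \right)} = n + 2 q$
$\frac{1}{389073 + T{\left(k{\left(17,25 \right)},-332 \right)}} = \frac{1}{389073 + \left(17 + 2 \left(-332\right)\right)} = \frac{1}{389073 + \left(17 - 664\right)} = \frac{1}{389073 - 647} = \frac{1}{388426}$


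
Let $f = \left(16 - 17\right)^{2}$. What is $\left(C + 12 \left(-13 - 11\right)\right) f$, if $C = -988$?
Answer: $-1276$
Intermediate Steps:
$f = 1$ ($f = \left(-1\right)^{2} = 1$)
$\left(C + 12 \left(-13 - 11\right)\right) f = \left(-988 + 12 \left(-13 - 11\right)\right) 1 = \left(-988 + 12 \left(-24\right)\right) 1 = \left(-988 - 288\right) 1 = \left(-1276\right) 1 = -1276$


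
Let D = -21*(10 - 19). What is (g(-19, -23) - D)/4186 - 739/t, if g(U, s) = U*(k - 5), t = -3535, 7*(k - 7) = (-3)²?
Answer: 1102327/7398755 ≈ 0.14899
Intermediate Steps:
k = 58/7 (k = 7 + (⅐)*(-3)² = 7 + (⅐)*9 = 7 + 9/7 = 58/7 ≈ 8.2857)
g(U, s) = 23*U/7 (g(U, s) = U*(58/7 - 5) = U*(23/7) = 23*U/7)
D = 189 (D = -21*(-9) = 189)
(g(-19, -23) - D)/4186 - 739/t = ((23/7)*(-19) - 1*189)/4186 - 739/(-3535) = (-437/7 - 189)*(1/4186) - 739*(-1/3535) = -1760/7*1/4186 + 739/3535 = -880/14651 + 739/3535 = 1102327/7398755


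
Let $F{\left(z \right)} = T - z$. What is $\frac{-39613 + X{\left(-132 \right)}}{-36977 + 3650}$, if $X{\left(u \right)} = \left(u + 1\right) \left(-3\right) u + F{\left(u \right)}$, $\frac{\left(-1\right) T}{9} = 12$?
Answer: $\frac{91465}{33327} \approx 2.7445$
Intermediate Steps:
$T = -108$ ($T = \left(-9\right) 12 = -108$)
$F{\left(z \right)} = -108 - z$
$X{\left(u \right)} = -108 - u + u \left(-3 - 3 u\right)$ ($X{\left(u \right)} = \left(u + 1\right) \left(-3\right) u - \left(108 + u\right) = \left(1 + u\right) \left(-3\right) u - \left(108 + u\right) = \left(-3 - 3 u\right) u - \left(108 + u\right) = u \left(-3 - 3 u\right) - \left(108 + u\right) = -108 - u + u \left(-3 - 3 u\right)$)
$\frac{-39613 + X{\left(-132 \right)}}{-36977 + 3650} = \frac{-39613 - \left(-420 + 52272\right)}{-36977 + 3650} = \frac{-39613 - 51852}{-33327} = \left(-39613 - 51852\right) \left(- \frac{1}{33327}\right) = \left(-91465\right) \left(- \frac{1}{33327}\right) = \frac{91465}{33327}$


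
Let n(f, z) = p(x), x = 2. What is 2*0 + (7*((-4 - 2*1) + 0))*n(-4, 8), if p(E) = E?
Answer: -84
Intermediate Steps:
n(f, z) = 2
2*0 + (7*((-4 - 2*1) + 0))*n(-4, 8) = 2*0 + (7*((-4 - 2*1) + 0))*2 = 0 + (7*((-4 - 2) + 0))*2 = 0 + (7*(-6 + 0))*2 = 0 + (7*(-6))*2 = 0 - 42*2 = 0 - 84 = -84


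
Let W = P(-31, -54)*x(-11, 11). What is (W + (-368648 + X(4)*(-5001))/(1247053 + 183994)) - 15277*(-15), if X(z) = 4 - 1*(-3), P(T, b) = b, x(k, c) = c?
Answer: 327081129712/1431047 ≈ 2.2856e+5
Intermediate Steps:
X(z) = 7 (X(z) = 4 + 3 = 7)
W = -594 (W = -54*11 = -594)
(W + (-368648 + X(4)*(-5001))/(1247053 + 183994)) - 15277*(-15) = (-594 + (-368648 + 7*(-5001))/(1247053 + 183994)) - 15277*(-15) = (-594 + (-368648 - 35007)/1431047) + 229155 = (-594 - 403655*1/1431047) + 229155 = (-594 - 403655/1431047) + 229155 = -850445573/1431047 + 229155 = 327081129712/1431047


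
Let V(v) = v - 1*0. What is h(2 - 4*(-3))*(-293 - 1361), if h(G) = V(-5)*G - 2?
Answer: 119088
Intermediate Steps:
V(v) = v (V(v) = v + 0 = v)
h(G) = -2 - 5*G (h(G) = -5*G - 2 = -2 - 5*G)
h(2 - 4*(-3))*(-293 - 1361) = (-2 - 5*(2 - 4*(-3)))*(-293 - 1361) = (-2 - 5*(2 + 12))*(-1654) = (-2 - 5*14)*(-1654) = (-2 - 70)*(-1654) = -72*(-1654) = 119088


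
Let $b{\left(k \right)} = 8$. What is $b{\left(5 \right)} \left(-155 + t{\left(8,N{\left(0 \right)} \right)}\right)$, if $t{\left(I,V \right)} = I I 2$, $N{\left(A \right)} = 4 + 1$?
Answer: $-216$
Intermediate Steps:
$N{\left(A \right)} = 5$
$t{\left(I,V \right)} = 2 I^{2}$ ($t{\left(I,V \right)} = I^{2} \cdot 2 = 2 I^{2}$)
$b{\left(5 \right)} \left(-155 + t{\left(8,N{\left(0 \right)} \right)}\right) = 8 \left(-155 + 2 \cdot 8^{2}\right) = 8 \left(-155 + 2 \cdot 64\right) = 8 \left(-155 + 128\right) = 8 \left(-27\right) = -216$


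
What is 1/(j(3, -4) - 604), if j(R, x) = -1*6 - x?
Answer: -1/606 ≈ -0.0016502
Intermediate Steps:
j(R, x) = -6 - x
1/(j(3, -4) - 604) = 1/((-6 - 1*(-4)) - 604) = 1/((-6 + 4) - 604) = 1/(-2 - 604) = 1/(-606) = -1/606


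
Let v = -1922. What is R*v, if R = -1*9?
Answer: 17298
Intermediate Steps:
R = -9
R*v = -9*(-1922) = 17298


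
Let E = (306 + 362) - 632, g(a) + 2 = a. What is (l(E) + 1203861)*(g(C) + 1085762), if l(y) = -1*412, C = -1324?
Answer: 1305063419764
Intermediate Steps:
g(a) = -2 + a
E = 36 (E = 668 - 632 = 36)
l(y) = -412
(l(E) + 1203861)*(g(C) + 1085762) = (-412 + 1203861)*((-2 - 1324) + 1085762) = 1203449*(-1326 + 1085762) = 1203449*1084436 = 1305063419764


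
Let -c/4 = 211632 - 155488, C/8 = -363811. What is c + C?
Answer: -3135064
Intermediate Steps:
C = -2910488 (C = 8*(-363811) = -2910488)
c = -224576 (c = -4*(211632 - 155488) = -4*56144 = -224576)
c + C = -224576 - 2910488 = -3135064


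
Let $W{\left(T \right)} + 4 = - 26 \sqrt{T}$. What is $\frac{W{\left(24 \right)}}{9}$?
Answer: $- \frac{4}{9} - \frac{52 \sqrt{6}}{9} \approx -14.597$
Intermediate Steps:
$W{\left(T \right)} = -4 - 26 \sqrt{T}$
$\frac{W{\left(24 \right)}}{9} = \frac{-4 - 26 \sqrt{24}}{9} = \left(-4 - 26 \cdot 2 \sqrt{6}\right) \frac{1}{9} = \left(-4 - 52 \sqrt{6}\right) \frac{1}{9} = - \frac{4}{9} - \frac{52 \sqrt{6}}{9}$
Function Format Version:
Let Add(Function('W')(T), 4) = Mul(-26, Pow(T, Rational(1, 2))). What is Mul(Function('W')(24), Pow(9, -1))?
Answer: Add(Rational(-4, 9), Mul(Rational(-52, 9), Pow(6, Rational(1, 2)))) ≈ -14.597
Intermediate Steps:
Function('W')(T) = Add(-4, Mul(-26, Pow(T, Rational(1, 2))))
Mul(Function('W')(24), Pow(9, -1)) = Mul(Add(-4, Mul(-26, Pow(24, Rational(1, 2)))), Pow(9, -1)) = Mul(Add(-4, Mul(-26, Mul(2, Pow(6, Rational(1, 2))))), Rational(1, 9)) = Mul(Add(-4, Mul(-52, Pow(6, Rational(1, 2)))), Rational(1, 9)) = Add(Rational(-4, 9), Mul(Rational(-52, 9), Pow(6, Rational(1, 2))))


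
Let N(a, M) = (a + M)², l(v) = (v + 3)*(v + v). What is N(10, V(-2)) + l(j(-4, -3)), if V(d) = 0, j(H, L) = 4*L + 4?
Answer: 180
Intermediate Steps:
j(H, L) = 4 + 4*L
l(v) = 2*v*(3 + v) (l(v) = (3 + v)*(2*v) = 2*v*(3 + v))
N(a, M) = (M + a)²
N(10, V(-2)) + l(j(-4, -3)) = (0 + 10)² + 2*(4 + 4*(-3))*(3 + (4 + 4*(-3))) = 10² + 2*(4 - 12)*(3 + (4 - 12)) = 100 + 2*(-8)*(3 - 8) = 100 + 2*(-8)*(-5) = 100 + 80 = 180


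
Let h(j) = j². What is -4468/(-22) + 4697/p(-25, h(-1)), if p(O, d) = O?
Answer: 4183/275 ≈ 15.211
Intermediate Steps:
-4468/(-22) + 4697/p(-25, h(-1)) = -4468/(-22) + 4697/(-25) = -4468*(-1/22) + 4697*(-1/25) = 2234/11 - 4697/25 = 4183/275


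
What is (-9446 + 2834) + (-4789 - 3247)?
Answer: -14648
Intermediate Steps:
(-9446 + 2834) + (-4789 - 3247) = -6612 - 8036 = -14648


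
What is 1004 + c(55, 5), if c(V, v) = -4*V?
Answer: 784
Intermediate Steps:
1004 + c(55, 5) = 1004 - 4*55 = 1004 - 220 = 784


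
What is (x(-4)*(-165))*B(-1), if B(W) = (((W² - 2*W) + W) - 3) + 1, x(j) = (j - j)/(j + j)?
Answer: 0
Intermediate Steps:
x(j) = 0 (x(j) = 0/((2*j)) = 0*(1/(2*j)) = 0)
B(W) = -2 + W² - W (B(W) = ((W² - W) - 3) + 1 = (-3 + W² - W) + 1 = -2 + W² - W)
(x(-4)*(-165))*B(-1) = (0*(-165))*(-2 + (-1)² - 1*(-1)) = 0*(-2 + 1 + 1) = 0*0 = 0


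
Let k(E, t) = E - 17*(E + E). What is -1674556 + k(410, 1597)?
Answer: -1688086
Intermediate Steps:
k(E, t) = -33*E (k(E, t) = E - 34*E = -33*E)
-1674556 + k(410, 1597) = -1674556 - 33*410 = -1674556 - 13530 = -1688086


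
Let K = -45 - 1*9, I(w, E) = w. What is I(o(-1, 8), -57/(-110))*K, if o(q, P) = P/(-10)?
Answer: 216/5 ≈ 43.200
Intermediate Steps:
o(q, P) = -P/10 (o(q, P) = P*(-1/10) = -P/10)
K = -54 (K = -45 - 9 = -54)
I(o(-1, 8), -57/(-110))*K = -1/10*8*(-54) = -4/5*(-54) = 216/5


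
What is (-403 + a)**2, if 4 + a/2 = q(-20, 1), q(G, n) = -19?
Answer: 201601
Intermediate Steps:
a = -46 (a = -8 + 2*(-19) = -8 - 38 = -46)
(-403 + a)**2 = (-403 - 46)**2 = (-449)**2 = 201601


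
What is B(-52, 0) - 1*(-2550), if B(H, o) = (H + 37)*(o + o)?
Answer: 2550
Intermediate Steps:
B(H, o) = 2*o*(37 + H) (B(H, o) = (37 + H)*(2*o) = 2*o*(37 + H))
B(-52, 0) - 1*(-2550) = 2*0*(37 - 52) - 1*(-2550) = 2*0*(-15) + 2550 = 0 + 2550 = 2550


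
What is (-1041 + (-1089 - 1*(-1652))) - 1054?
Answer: -1532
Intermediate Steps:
(-1041 + (-1089 - 1*(-1652))) - 1054 = (-1041 + (-1089 + 1652)) - 1054 = (-1041 + 563) - 1054 = -478 - 1054 = -1532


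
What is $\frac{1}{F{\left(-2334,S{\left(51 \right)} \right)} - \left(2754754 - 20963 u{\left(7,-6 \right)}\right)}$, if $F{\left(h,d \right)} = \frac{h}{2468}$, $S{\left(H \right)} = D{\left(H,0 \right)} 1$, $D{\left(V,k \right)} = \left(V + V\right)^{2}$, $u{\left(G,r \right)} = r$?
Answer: $- \frac{1234}{3554577655} \approx -3.4716 \cdot 10^{-7}$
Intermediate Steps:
$D{\left(V,k \right)} = 4 V^{2}$ ($D{\left(V,k \right)} = \left(2 V\right)^{2} = 4 V^{2}$)
$S{\left(H \right)} = 4 H^{2}$ ($S{\left(H \right)} = 4 H^{2} \cdot 1 = 4 H^{2}$)
$F{\left(h,d \right)} = \frac{h}{2468}$ ($F{\left(h,d \right)} = h \frac{1}{2468} = \frac{h}{2468}$)
$\frac{1}{F{\left(-2334,S{\left(51 \right)} \right)} - \left(2754754 - 20963 u{\left(7,-6 \right)}\right)} = \frac{1}{\frac{1}{2468} \left(-2334\right) - \left(2754754 - -125778\right)} = \frac{1}{- \frac{1167}{1234} - 2880532} = \frac{1}{- \frac{3554577655}{1234}} = - \frac{1234}{3554577655}$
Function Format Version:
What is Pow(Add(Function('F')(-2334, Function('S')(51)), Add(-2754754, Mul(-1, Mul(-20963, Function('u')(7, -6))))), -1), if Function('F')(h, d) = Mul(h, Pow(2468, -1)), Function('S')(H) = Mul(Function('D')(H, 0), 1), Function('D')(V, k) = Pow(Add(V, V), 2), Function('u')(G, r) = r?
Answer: Rational(-1234, 3554577655) ≈ -3.4716e-7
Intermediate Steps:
Function('D')(V, k) = Mul(4, Pow(V, 2)) (Function('D')(V, k) = Pow(Mul(2, V), 2) = Mul(4, Pow(V, 2)))
Function('S')(H) = Mul(4, Pow(H, 2)) (Function('S')(H) = Mul(Mul(4, Pow(H, 2)), 1) = Mul(4, Pow(H, 2)))
Function('F')(h, d) = Mul(Rational(1, 2468), h) (Function('F')(h, d) = Mul(h, Rational(1, 2468)) = Mul(Rational(1, 2468), h))
Pow(Add(Function('F')(-2334, Function('S')(51)), Add(-2754754, Mul(-1, Mul(-20963, Function('u')(7, -6))))), -1) = Pow(Add(Mul(Rational(1, 2468), -2334), Add(-2754754, Mul(-1, Mul(-20963, -6)))), -1) = Pow(Add(Rational(-1167, 1234), Add(-2754754, Mul(-1, 125778))), -1) = Pow(Add(Rational(-1167, 1234), Add(-2754754, -125778)), -1) = Pow(Add(Rational(-1167, 1234), -2880532), -1) = Pow(Rational(-3554577655, 1234), -1) = Rational(-1234, 3554577655)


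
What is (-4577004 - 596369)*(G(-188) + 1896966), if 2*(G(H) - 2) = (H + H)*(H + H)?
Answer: -10179418423688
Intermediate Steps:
G(H) = 2 + 2*H² (G(H) = 2 + ((H + H)*(H + H))/2 = 2 + ((2*H)*(2*H))/2 = 2 + (4*H²)/2 = 2 + 2*H²)
(-4577004 - 596369)*(G(-188) + 1896966) = (-4577004 - 596369)*((2 + 2*(-188)²) + 1896966) = -5173373*((2 + 2*35344) + 1896966) = -5173373*((2 + 70688) + 1896966) = -5173373*(70690 + 1896966) = -5173373*1967656 = -10179418423688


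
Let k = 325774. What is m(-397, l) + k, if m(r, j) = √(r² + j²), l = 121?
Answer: 325774 + 5*√6890 ≈ 3.2619e+5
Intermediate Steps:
m(r, j) = √(j² + r²)
m(-397, l) + k = √(121² + (-397)²) + 325774 = √(14641 + 157609) + 325774 = √172250 + 325774 = 5*√6890 + 325774 = 325774 + 5*√6890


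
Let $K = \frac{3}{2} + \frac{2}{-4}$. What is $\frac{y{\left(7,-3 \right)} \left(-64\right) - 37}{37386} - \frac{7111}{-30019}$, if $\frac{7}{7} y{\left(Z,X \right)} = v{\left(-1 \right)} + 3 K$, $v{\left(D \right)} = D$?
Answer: $\frac{86966237}{374096778} \approx 0.23247$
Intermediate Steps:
$K = 1$ ($K = 3 \cdot \frac{1}{2} + 2 \left(- \frac{1}{4}\right) = \frac{3}{2} - \frac{1}{2} = 1$)
$y{\left(Z,X \right)} = 2$ ($y{\left(Z,X \right)} = -1 + 3 \cdot 1 = -1 + 3 = 2$)
$\frac{y{\left(7,-3 \right)} \left(-64\right) - 37}{37386} - \frac{7111}{-30019} = \frac{2 \left(-64\right) - 37}{37386} - \frac{7111}{-30019} = \left(-128 - 37\right) \frac{1}{37386} - - \frac{7111}{30019} = \left(-165\right) \frac{1}{37386} + \frac{7111}{30019} = - \frac{55}{12462} + \frac{7111}{30019} = \frac{86966237}{374096778}$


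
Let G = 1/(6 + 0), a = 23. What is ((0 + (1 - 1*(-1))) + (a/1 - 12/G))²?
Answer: 2209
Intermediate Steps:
G = ⅙ (G = 1/6 = ⅙ ≈ 0.16667)
((0 + (1 - 1*(-1))) + (a/1 - 12/G))² = ((0 + (1 - 1*(-1))) + (23/1 - 12/⅙))² = ((0 + (1 + 1)) + (23*1 - 12*6))² = ((0 + 2) + (23 - 72))² = (2 - 49)² = (-47)² = 2209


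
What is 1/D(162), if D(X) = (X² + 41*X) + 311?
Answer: 1/33197 ≈ 3.0123e-5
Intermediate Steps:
D(X) = 311 + X² + 41*X
1/D(162) = 1/(311 + 162² + 41*162) = 1/(311 + 26244 + 6642) = 1/33197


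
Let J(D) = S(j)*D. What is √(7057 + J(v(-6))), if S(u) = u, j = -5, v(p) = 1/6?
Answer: √254022/6 ≈ 84.001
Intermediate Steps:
v(p) = ⅙
J(D) = -5*D
√(7057 + J(v(-6))) = √(7057 - 5*⅙) = √(7057 - ⅚) = √(42337/6) = √254022/6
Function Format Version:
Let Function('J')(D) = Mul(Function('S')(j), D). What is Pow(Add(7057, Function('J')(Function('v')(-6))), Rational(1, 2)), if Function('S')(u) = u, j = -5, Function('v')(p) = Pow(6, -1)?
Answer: Mul(Rational(1, 6), Pow(254022, Rational(1, 2))) ≈ 84.001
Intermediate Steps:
Function('v')(p) = Rational(1, 6)
Function('J')(D) = Mul(-5, D)
Pow(Add(7057, Function('J')(Function('v')(-6))), Rational(1, 2)) = Pow(Add(7057, Mul(-5, Rational(1, 6))), Rational(1, 2)) = Pow(Add(7057, Rational(-5, 6)), Rational(1, 2)) = Pow(Rational(42337, 6), Rational(1, 2)) = Mul(Rational(1, 6), Pow(254022, Rational(1, 2)))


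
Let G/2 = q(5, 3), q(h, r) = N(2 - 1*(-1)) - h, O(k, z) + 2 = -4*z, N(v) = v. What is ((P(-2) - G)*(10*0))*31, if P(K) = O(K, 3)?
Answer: 0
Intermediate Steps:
O(k, z) = -2 - 4*z
P(K) = -14 (P(K) = -2 - 4*3 = -2 - 12 = -14)
q(h, r) = 3 - h (q(h, r) = (2 - 1*(-1)) - h = (2 + 1) - h = 3 - h)
G = -4 (G = 2*(3 - 1*5) = 2*(3 - 5) = 2*(-2) = -4)
((P(-2) - G)*(10*0))*31 = ((-14 - 1*(-4))*(10*0))*31 = ((-14 + 4)*0)*31 = -10*0*31 = 0*31 = 0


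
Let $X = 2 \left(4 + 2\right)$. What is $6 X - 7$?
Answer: $65$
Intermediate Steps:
$X = 12$ ($X = 2 \cdot 6 = 12$)
$6 X - 7 = 6 \cdot 12 - 7 = 72 - 7 = 65$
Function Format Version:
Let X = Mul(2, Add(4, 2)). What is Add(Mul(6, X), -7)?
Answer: 65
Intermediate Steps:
X = 12 (X = Mul(2, 6) = 12)
Add(Mul(6, X), -7) = Add(Mul(6, 12), -7) = Add(72, -7) = 65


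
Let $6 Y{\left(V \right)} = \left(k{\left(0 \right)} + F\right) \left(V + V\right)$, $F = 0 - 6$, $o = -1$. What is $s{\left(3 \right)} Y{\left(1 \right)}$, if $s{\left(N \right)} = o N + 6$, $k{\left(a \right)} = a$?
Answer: $-6$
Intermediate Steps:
$s{\left(N \right)} = 6 - N$ ($s{\left(N \right)} = - N + 6 = 6 - N$)
$F = -6$ ($F = 0 - 6 = -6$)
$Y{\left(V \right)} = - 2 V$ ($Y{\left(V \right)} = \frac{\left(0 - 6\right) \left(V + V\right)}{6} = \frac{\left(-6\right) 2 V}{6} = \frac{\left(-12\right) V}{6} = - 2 V$)
$s{\left(3 \right)} Y{\left(1 \right)} = \left(6 - 3\right) \left(\left(-2\right) 1\right) = \left(6 - 3\right) \left(-2\right) = 3 \left(-2\right) = -6$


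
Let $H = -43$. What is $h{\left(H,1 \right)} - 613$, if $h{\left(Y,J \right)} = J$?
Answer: $-612$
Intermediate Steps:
$h{\left(H,1 \right)} - 613 = 1 - 613 = -612$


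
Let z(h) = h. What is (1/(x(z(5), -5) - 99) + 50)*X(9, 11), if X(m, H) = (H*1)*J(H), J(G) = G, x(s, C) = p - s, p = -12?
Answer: 701679/116 ≈ 6049.0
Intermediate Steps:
x(s, C) = -12 - s
X(m, H) = H² (X(m, H) = (H*1)*H = H*H = H²)
(1/(x(z(5), -5) - 99) + 50)*X(9, 11) = (1/((-12 - 1*5) - 99) + 50)*11² = (1/((-12 - 5) - 99) + 50)*121 = (1/(-17 - 99) + 50)*121 = (1/(-116) + 50)*121 = (-1/116 + 50)*121 = (5799/116)*121 = 701679/116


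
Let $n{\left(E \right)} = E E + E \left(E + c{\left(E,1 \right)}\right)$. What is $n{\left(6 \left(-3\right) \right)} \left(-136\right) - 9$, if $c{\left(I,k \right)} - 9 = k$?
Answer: $-63657$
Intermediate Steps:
$c{\left(I,k \right)} = 9 + k$
$n{\left(E \right)} = E^{2} + E \left(10 + E\right)$ ($n{\left(E \right)} = E E + E \left(E + \left(9 + 1\right)\right) = E^{2} + E \left(E + 10\right) = E^{2} + E \left(10 + E\right)$)
$n{\left(6 \left(-3\right) \right)} \left(-136\right) - 9 = 2 \cdot 6 \left(-3\right) \left(5 + 6 \left(-3\right)\right) \left(-136\right) - 9 = 2 \left(-18\right) \left(5 - 18\right) \left(-136\right) - 9 = 2 \left(-18\right) \left(-13\right) \left(-136\right) - 9 = 468 \left(-136\right) - 9 = -63648 - 9 = -63657$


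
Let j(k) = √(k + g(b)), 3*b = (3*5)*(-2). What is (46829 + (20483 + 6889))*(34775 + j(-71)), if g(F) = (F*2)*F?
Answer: 2580339775 + 74201*√129 ≈ 2.5812e+9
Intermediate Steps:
b = -10 (b = ((3*5)*(-2))/3 = (15*(-2))/3 = (⅓)*(-30) = -10)
g(F) = 2*F² (g(F) = (2*F)*F = 2*F²)
j(k) = √(200 + k) (j(k) = √(k + 2*(-10)²) = √(k + 2*100) = √(k + 200) = √(200 + k))
(46829 + (20483 + 6889))*(34775 + j(-71)) = (46829 + (20483 + 6889))*(34775 + √(200 - 71)) = (46829 + 27372)*(34775 + √129) = 74201*(34775 + √129) = 2580339775 + 74201*√129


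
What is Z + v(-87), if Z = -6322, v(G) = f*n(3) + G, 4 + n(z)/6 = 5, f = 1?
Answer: -6403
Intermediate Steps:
n(z) = 6 (n(z) = -24 + 6*5 = -24 + 30 = 6)
v(G) = 6 + G (v(G) = 1*6 + G = 6 + G)
Z + v(-87) = -6322 + (6 - 87) = -6322 - 81 = -6403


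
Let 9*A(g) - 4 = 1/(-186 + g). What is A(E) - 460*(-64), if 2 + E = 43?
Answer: 12806593/435 ≈ 29440.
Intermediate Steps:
E = 41 (E = -2 + 43 = 41)
A(g) = 4/9 + 1/(9*(-186 + g))
A(E) - 460*(-64) = (-743 + 4*41)/(9*(-186 + 41)) - 460*(-64) = (⅑)*(-743 + 164)/(-145) + 29440 = (⅑)*(-1/145)*(-579) + 29440 = 193/435 + 29440 = 12806593/435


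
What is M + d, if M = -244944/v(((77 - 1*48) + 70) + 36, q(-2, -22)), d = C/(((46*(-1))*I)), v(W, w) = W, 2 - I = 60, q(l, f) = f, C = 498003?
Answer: -21714081/13340 ≈ -1627.7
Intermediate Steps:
I = -58 (I = 2 - 1*60 = 2 - 60 = -58)
d = 498003/2668 (d = 498003/(((46*(-1))*(-58))) = 498003/((-46*(-58))) = 498003/2668 ≈ 186.66)
M = -9072/5 (M = -244944/(((77 - 1*48) + 70) + 36) = -244944/(((77 - 48) + 70) + 36) = -244944/((29 + 70) + 36) = -244944/(99 + 36) = -244944/135 = -244944*1/135 = -9072/5 ≈ -1814.4)
M + d = -9072/5 + 498003/2668 = -21714081/13340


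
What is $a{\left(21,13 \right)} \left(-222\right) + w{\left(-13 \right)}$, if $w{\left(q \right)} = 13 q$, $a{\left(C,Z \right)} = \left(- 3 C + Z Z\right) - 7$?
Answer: $-22147$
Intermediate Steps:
$a{\left(C,Z \right)} = -7 + Z^{2} - 3 C$ ($a{\left(C,Z \right)} = \left(- 3 C + Z^{2}\right) - 7 = \left(Z^{2} - 3 C\right) - 7 = -7 + Z^{2} - 3 C$)
$a{\left(21,13 \right)} \left(-222\right) + w{\left(-13 \right)} = \left(-7 + 13^{2} - 63\right) \left(-222\right) + 13 \left(-13\right) = \left(-7 + 169 - 63\right) \left(-222\right) - 169 = 99 \left(-222\right) - 169 = -21978 - 169 = -22147$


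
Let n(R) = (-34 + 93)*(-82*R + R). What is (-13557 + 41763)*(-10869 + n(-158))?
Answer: 20991271878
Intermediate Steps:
n(R) = -4779*R (n(R) = 59*(-81*R) = -4779*R)
(-13557 + 41763)*(-10869 + n(-158)) = (-13557 + 41763)*(-10869 - 4779*(-158)) = 28206*(-10869 + 755082) = 28206*744213 = 20991271878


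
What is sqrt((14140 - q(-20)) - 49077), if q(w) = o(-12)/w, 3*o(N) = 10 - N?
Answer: I*sqrt(31442970)/30 ≈ 186.91*I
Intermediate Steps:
o(N) = 10/3 - N/3 (o(N) = (10 - N)/3 = 10/3 - N/3)
q(w) = 22/(3*w) (q(w) = (10/3 - 1/3*(-12))/w = (10/3 + 4)/w = 22/(3*w))
sqrt((14140 - q(-20)) - 49077) = sqrt((14140 - 22/(3*(-20))) - 49077) = sqrt((14140 - 22*(-1)/(3*20)) - 49077) = sqrt((14140 - 1*(-11/30)) - 49077) = sqrt((14140 + 11/30) - 49077) = sqrt(424211/30 - 49077) = sqrt(-1048099/30) = I*sqrt(31442970)/30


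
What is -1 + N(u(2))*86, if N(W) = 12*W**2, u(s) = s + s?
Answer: 16511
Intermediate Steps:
u(s) = 2*s
-1 + N(u(2))*86 = -1 + (12*(2*2)**2)*86 = -1 + (12*4**2)*86 = -1 + (12*16)*86 = -1 + 192*86 = -1 + 16512 = 16511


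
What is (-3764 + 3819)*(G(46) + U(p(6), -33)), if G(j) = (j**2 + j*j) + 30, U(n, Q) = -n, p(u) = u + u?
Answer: 233750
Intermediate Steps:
p(u) = 2*u
G(j) = 30 + 2*j**2 (G(j) = (j**2 + j**2) + 30 = 2*j**2 + 30 = 30 + 2*j**2)
(-3764 + 3819)*(G(46) + U(p(6), -33)) = (-3764 + 3819)*((30 + 2*46**2) - 2*6) = 55*((30 + 2*2116) - 1*12) = 55*((30 + 4232) - 12) = 55*(4262 - 12) = 55*4250 = 233750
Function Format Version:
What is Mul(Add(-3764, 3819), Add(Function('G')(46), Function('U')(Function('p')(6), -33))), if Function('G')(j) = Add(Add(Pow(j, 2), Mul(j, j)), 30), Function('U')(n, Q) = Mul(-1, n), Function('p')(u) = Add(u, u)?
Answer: 233750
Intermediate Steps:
Function('p')(u) = Mul(2, u)
Function('G')(j) = Add(30, Mul(2, Pow(j, 2))) (Function('G')(j) = Add(Add(Pow(j, 2), Pow(j, 2)), 30) = Add(Mul(2, Pow(j, 2)), 30) = Add(30, Mul(2, Pow(j, 2))))
Mul(Add(-3764, 3819), Add(Function('G')(46), Function('U')(Function('p')(6), -33))) = Mul(Add(-3764, 3819), Add(Add(30, Mul(2, Pow(46, 2))), Mul(-1, Mul(2, 6)))) = Mul(55, Add(Add(30, Mul(2, 2116)), Mul(-1, 12))) = Mul(55, Add(Add(30, 4232), -12)) = Mul(55, Add(4262, -12)) = Mul(55, 4250) = 233750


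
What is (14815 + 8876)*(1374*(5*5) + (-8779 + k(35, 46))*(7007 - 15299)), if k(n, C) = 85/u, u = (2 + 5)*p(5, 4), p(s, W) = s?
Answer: 12074538949542/7 ≈ 1.7249e+12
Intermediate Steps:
u = 35 (u = (2 + 5)*5 = 7*5 = 35)
k(n, C) = 17/7 (k(n, C) = 85/35 = 85*(1/35) = 17/7)
(14815 + 8876)*(1374*(5*5) + (-8779 + k(35, 46))*(7007 - 15299)) = (14815 + 8876)*(1374*(5*5) + (-8779 + 17/7)*(7007 - 15299)) = 23691*(1374*25 - 61436/7*(-8292)) = 23691*(34350 + 509427312/7) = 23691*(509667762/7) = 12074538949542/7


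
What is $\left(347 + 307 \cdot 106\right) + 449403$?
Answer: $482292$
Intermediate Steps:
$\left(347 + 307 \cdot 106\right) + 449403 = \left(347 + 32542\right) + 449403 = 32889 + 449403 = 482292$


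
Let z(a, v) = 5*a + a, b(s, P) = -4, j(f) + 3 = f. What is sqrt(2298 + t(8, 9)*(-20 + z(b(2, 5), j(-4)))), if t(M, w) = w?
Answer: sqrt(1902) ≈ 43.612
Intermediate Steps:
j(f) = -3 + f
z(a, v) = 6*a
sqrt(2298 + t(8, 9)*(-20 + z(b(2, 5), j(-4)))) = sqrt(2298 + 9*(-20 + 6*(-4))) = sqrt(2298 + 9*(-20 - 24)) = sqrt(2298 + 9*(-44)) = sqrt(2298 - 396) = sqrt(1902)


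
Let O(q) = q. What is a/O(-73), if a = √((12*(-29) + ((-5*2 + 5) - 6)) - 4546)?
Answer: -3*I*√545/73 ≈ -0.95939*I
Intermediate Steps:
a = 3*I*√545 (a = √((-348 + ((-10 + 5) - 6)) - 4546) = √((-348 + (-5 - 6)) - 4546) = √((-348 - 11) - 4546) = √(-359 - 4546) = √(-4905) = 3*I*√545 ≈ 70.036*I)
a/O(-73) = (3*I*√545)/(-73) = (3*I*√545)*(-1/73) = -3*I*√545/73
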